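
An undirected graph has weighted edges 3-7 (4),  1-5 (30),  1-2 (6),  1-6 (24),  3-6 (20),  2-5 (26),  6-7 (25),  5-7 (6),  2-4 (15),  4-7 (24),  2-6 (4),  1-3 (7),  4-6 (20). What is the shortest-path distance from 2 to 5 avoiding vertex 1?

Comparing a few candidate routes:
2 - 4 - 7 - 5: 15 + 24 + 6 = 45
2 - 6 - 3 - 7 - 5: 4 + 20 + 4 + 6 = 34
2 - 5: 26
2 - 6 - 7 - 5: 4 + 25 + 6 = 35
Shortest: 26.

26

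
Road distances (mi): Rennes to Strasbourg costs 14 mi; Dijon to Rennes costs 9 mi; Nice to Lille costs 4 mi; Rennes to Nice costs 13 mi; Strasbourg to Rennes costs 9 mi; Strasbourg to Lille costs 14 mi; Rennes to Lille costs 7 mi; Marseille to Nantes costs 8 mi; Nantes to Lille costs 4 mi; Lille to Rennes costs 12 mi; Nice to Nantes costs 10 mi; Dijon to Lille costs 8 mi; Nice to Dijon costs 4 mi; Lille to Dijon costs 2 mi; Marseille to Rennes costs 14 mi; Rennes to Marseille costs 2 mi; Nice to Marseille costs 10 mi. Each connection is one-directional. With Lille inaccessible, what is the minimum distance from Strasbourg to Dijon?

Candidate routes:
Strasbourg -> Rennes -> Nice -> Dijon: 9 + 13 + 4 = 26
Shortest: 26 mi.

26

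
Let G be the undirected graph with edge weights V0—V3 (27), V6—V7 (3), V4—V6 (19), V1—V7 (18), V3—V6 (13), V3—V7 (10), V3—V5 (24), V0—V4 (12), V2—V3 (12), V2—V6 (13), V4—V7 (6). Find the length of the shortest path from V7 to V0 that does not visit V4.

37

Paths from V7 to V0 avoiding V4:
V7 → V6 → V2 → V3 → V0: 3 + 13 + 12 + 27 = 55
V7 → V6 → V3 → V0: 3 + 13 + 27 = 43
V7 → V3 → V0: 10 + 27 = 37
The minimum is 37.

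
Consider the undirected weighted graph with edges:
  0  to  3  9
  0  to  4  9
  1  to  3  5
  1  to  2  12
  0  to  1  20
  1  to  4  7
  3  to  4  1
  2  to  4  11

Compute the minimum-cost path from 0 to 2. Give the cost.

Comparing a few candidate routes:
0-3-4-2: 9 + 1 + 11 = 21
0-3-1-2: 9 + 5 + 12 = 26
0-4-3-1-2: 9 + 1 + 5 + 12 = 27
0-4-2: 9 + 11 = 20
Best route has total 20.

20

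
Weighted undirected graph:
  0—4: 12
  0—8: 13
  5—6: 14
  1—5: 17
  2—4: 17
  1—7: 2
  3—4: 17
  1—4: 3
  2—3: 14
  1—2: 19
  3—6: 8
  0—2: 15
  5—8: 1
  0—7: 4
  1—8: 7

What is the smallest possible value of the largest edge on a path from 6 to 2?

14

Checking several routes:
6-5-8-1-7-0-2: max(14, 1, 7, 2, 4, 15) = 15
6-5-8-1-4-0-2: max(14, 1, 7, 3, 12, 15) = 15
6-3-2: max(8, 14) = 14
The minimum achievable maximum is 14.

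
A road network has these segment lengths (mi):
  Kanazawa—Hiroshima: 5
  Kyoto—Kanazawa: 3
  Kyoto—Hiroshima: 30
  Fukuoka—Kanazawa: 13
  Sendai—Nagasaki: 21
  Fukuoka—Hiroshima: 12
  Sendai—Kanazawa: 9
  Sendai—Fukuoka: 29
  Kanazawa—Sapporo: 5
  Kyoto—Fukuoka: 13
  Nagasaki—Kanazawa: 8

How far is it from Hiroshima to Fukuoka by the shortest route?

Comparing a few candidate routes:
Hiroshima -> Fukuoka: 12
Hiroshima -> Kyoto -> Fukuoka: 30 + 13 = 43
Hiroshima -> Kanazawa -> Fukuoka: 5 + 13 = 18
Hiroshima -> Kanazawa -> Kyoto -> Fukuoka: 5 + 3 + 13 = 21
Hiroshima -> Kanazawa -> Sendai -> Fukuoka: 5 + 9 + 29 = 43
The minimum is 12 mi.

12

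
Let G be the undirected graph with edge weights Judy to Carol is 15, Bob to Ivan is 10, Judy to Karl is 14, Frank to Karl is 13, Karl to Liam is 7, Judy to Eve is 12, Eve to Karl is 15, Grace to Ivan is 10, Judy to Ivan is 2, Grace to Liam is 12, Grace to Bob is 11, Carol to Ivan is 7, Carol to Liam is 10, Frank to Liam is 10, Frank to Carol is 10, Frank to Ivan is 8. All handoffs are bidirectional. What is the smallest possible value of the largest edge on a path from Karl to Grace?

Comparing a few candidate routes:
Karl -> Liam -> Carol -> Ivan -> Grace: max(7, 10, 7, 10) = 10
Karl -> Liam -> Frank -> Carol -> Ivan -> Grace: max(7, 10, 10, 7, 10) = 10
Karl -> Liam -> Carol -> Frank -> Ivan -> Grace: max(7, 10, 10, 8, 10) = 10
Karl -> Liam -> Frank -> Ivan -> Grace: max(7, 10, 8, 10) = 10
Best route has worst link 10.

10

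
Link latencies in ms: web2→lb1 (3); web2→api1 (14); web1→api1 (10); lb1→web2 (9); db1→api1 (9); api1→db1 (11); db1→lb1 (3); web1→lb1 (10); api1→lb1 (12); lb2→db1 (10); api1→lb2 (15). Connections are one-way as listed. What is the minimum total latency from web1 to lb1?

A few of the web1→lb1 routes:
web1-lb1: 10
web1-api1-lb1: 10 + 12 = 22
web1-api1-db1-lb1: 10 + 11 + 3 = 24
The minimum is 10 ms.

10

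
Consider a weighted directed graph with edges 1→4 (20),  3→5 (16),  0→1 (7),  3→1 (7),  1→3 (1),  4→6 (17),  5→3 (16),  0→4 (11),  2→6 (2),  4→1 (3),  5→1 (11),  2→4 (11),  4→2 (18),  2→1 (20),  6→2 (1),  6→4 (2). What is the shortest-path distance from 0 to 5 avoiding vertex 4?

24

Candidate routes:
0 → 1 → 3 → 5: 7 + 1 + 16 = 24
Shortest: 24.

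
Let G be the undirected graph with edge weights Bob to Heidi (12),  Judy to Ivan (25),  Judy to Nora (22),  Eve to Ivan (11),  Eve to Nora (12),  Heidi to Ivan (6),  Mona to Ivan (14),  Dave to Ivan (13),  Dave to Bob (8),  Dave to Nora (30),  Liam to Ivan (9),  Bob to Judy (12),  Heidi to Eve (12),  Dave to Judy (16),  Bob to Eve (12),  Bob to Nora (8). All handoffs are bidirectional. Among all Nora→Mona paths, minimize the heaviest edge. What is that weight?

Comparing a few candidate routes:
Nora → Bob → Heidi → Eve → Ivan → Mona: max(8, 12, 12, 11, 14) = 14
Nora → Bob → Heidi → Ivan → Mona: max(8, 12, 6, 14) = 14
Nora → Bob → Dave → Ivan → Mona: max(8, 8, 13, 14) = 14
The minimum achievable maximum is 14.

14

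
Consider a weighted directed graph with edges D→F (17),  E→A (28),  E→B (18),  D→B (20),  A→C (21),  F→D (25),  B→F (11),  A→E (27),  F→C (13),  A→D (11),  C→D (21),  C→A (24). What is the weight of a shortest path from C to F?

Some routes from C to F:
C → A → D → F: 24 + 11 + 17 = 52
C → D → F: 21 + 17 = 38
C → A → D → B → F: 24 + 11 + 20 + 11 = 66
C → D → B → F: 21 + 20 + 11 = 52
The minimum is 38.

38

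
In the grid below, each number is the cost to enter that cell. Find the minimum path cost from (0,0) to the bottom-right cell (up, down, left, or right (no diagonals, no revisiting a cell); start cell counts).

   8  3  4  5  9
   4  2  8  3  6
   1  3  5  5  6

32

Path r0c0 → r0c1 → r1c1 → r2c1 → r2c2 → r2c3 → r2c4: 8 + 3 + 2 + 3 + 5 + 5 + 6 = 32.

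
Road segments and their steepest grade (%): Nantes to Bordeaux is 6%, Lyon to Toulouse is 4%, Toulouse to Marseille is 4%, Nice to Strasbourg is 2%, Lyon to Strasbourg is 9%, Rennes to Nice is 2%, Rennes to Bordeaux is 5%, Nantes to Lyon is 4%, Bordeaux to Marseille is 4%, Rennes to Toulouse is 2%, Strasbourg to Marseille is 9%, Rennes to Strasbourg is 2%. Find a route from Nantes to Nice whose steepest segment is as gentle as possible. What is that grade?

Checking several routes:
Nantes -> Lyon -> Toulouse -> Rennes -> Strasbourg -> Nice: max(4, 4, 2, 2, 2) = 4
Nantes -> Lyon -> Toulouse -> Rennes -> Nice: max(4, 4, 2, 2) = 4
Nantes -> Lyon -> Toulouse -> Marseille -> Bordeaux -> Rennes -> Nice: max(4, 4, 4, 4, 5, 2) = 5
Smallest bottleneck: 4%.

4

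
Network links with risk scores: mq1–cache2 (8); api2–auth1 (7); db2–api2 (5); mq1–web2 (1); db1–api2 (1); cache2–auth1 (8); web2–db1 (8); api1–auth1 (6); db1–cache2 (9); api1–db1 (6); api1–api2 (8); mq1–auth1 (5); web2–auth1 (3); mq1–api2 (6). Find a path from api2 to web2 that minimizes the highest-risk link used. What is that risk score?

6

Some routes from api2 to web2:
api2 -> db1 -> api1 -> auth1 -> web2: max(1, 6, 6, 3) = 6
api2 -> auth1 -> mq1 -> web2: max(7, 5, 1) = 7
api2 -> db1 -> api1 -> auth1 -> mq1 -> web2: max(1, 6, 6, 5, 1) = 6
api2 -> mq1 -> web2: max(6, 1) = 6
api2 -> auth1 -> web2: max(7, 3) = 7
api2 -> mq1 -> auth1 -> web2: max(6, 5, 3) = 6
Best route has worst link 6.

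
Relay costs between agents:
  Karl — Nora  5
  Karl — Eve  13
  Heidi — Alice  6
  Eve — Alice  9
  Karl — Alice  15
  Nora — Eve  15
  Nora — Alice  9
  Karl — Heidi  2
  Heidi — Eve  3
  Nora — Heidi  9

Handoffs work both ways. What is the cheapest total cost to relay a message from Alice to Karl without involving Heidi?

Paths from Alice to Karl avoiding Heidi:
Alice -> Nora -> Eve -> Karl: 9 + 15 + 13 = 37
Alice -> Eve -> Karl: 9 + 13 = 22
Alice -> Karl: 15
Alice -> Eve -> Nora -> Karl: 9 + 15 + 5 = 29
Alice -> Nora -> Karl: 9 + 5 = 14
The minimum is 14.

14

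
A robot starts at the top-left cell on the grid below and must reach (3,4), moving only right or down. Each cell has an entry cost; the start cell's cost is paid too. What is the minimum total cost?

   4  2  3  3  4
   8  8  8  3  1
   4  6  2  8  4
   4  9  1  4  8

Take r0c0 -> r0c1 -> r0c2 -> r0c3 -> r1c3 -> r1c4 -> r2c4 -> r3c4 for a total of 4 + 2 + 3 + 3 + 3 + 1 + 4 + 8 = 28.
For comparison, the top-then-right route costs 29.

28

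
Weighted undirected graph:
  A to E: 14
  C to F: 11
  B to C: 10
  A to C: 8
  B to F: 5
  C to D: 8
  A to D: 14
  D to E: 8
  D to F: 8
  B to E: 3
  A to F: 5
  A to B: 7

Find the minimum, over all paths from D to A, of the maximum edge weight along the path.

Checking several routes:
D - E - B - A: max(8, 3, 7) = 8
D - F - B - A: max(8, 5, 7) = 8
D - F - A: max(8, 5) = 8
D - F - B - C - A: max(8, 5, 10, 8) = 10
D - E - B - F - A: max(8, 3, 5, 5) = 8
D - C - A: max(8, 8) = 8
Best route has worst link 8.

8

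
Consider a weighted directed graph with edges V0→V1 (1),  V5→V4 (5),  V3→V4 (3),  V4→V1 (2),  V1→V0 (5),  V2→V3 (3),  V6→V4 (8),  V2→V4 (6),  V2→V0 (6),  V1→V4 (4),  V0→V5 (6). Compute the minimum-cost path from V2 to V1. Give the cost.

7

Paths from V2 to V1:
V2→V3→V4→V1: 3 + 3 + 2 = 8
V2→V0→V1: 6 + 1 = 7
V2→V0→V5→V4→V1: 6 + 6 + 5 + 2 = 19
V2→V4→V1: 6 + 2 = 8
The minimum is 7.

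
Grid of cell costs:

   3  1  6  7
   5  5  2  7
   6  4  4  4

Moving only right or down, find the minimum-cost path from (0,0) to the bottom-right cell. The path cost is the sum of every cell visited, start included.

19

Best path: [0,0] → [0,1] → [1,1] → [1,2] → [2,2] → [2,3]
Cost: 3 + 1 + 5 + 2 + 4 + 4 = 19
For comparison, the top-then-right route costs 28.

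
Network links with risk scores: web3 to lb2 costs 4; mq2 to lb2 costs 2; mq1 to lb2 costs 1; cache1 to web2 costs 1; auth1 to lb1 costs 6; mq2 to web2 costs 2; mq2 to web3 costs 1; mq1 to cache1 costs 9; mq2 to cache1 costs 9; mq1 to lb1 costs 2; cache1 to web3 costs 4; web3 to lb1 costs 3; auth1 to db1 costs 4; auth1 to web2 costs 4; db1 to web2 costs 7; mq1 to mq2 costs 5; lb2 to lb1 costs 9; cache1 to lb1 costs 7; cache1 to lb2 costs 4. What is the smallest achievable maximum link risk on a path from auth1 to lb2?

4

Some routes from auth1 to lb2:
auth1 - web2 - cache1 - web3 - mq2 - lb2: max(4, 1, 4, 1, 2) = 4
auth1 - web2 - cache1 - web3 - lb1 - mq1 - lb2: max(4, 1, 4, 3, 2, 1) = 4
auth1 - web2 - cache1 - lb2: max(4, 1, 4) = 4
auth1 - web2 - cache1 - web3 - lb2: max(4, 1, 4, 4) = 4
auth1 - web2 - mq2 - web3 - lb1 - mq1 - lb2: max(4, 2, 1, 3, 2, 1) = 4
auth1 - web2 - mq2 - web3 - lb2: max(4, 2, 1, 4) = 4
Smallest bottleneck: 4.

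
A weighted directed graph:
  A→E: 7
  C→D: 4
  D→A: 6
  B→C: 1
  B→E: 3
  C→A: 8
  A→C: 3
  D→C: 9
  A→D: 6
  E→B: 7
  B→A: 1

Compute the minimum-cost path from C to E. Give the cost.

15

Candidate routes:
C→D→A→E: 4 + 6 + 7 = 17
C→A→E: 8 + 7 = 15
Shortest: 15.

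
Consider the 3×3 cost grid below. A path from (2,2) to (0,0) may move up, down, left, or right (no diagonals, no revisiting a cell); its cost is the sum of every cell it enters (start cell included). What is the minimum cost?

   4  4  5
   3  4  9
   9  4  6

21

Cheapest: r2c2 -> r2c1 -> r1c1 -> r1c0 -> r0c0
  6 + 4 + 4 + 3 + 4 = 21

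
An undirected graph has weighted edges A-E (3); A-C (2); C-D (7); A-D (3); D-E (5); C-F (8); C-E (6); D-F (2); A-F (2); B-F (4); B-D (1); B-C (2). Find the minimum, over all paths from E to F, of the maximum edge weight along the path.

3

A few of the E→F routes:
E-A-D-F: max(3, 3, 2) = 3
E-A-F: max(3, 2) = 3
E-A-C-B-D-F: max(3, 2, 2, 1, 2) = 3
The minimum achievable maximum is 3.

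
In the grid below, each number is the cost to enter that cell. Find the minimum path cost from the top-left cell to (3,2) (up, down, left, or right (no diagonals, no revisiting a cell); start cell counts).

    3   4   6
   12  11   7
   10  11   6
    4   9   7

Best path: r0c0 → r0c1 → r0c2 → r1c2 → r2c2 → r3c2
Cost: 3 + 4 + 6 + 7 + 6 + 7 = 33

33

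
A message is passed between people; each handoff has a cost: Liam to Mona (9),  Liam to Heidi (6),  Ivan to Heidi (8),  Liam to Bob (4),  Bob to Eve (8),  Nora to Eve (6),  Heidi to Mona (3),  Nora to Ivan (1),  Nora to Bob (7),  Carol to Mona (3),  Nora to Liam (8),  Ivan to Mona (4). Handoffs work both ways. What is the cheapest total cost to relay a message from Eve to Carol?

14

Some routes from Eve to Carol:
Eve - Bob - Liam - Heidi - Mona - Carol: 8 + 4 + 6 + 3 + 3 = 24
Eve - Nora - Ivan - Heidi - Mona - Carol: 6 + 1 + 8 + 3 + 3 = 21
Eve - Bob - Nora - Ivan - Mona - Carol: 8 + 7 + 1 + 4 + 3 = 23
Eve - Nora - Ivan - Mona - Carol: 6 + 1 + 4 + 3 = 14
Eve - Bob - Liam - Mona - Carol: 8 + 4 + 9 + 3 = 24
Eve - Nora - Liam - Mona - Carol: 6 + 8 + 9 + 3 = 26
Best route has total 14.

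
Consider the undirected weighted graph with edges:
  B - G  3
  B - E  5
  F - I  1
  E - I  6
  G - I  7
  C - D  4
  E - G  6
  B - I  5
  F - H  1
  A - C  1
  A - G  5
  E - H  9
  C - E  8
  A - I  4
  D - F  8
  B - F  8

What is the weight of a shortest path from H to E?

Checking several routes:
H-F-I-A-C-E: 1 + 1 + 4 + 1 + 8 = 15
H-E: 9
H-F-B-E: 1 + 8 + 5 = 14
H-F-I-G-E: 1 + 1 + 7 + 6 = 15
H-F-I-B-E: 1 + 1 + 5 + 5 = 12
H-F-I-E: 1 + 1 + 6 = 8
Shortest: 8.

8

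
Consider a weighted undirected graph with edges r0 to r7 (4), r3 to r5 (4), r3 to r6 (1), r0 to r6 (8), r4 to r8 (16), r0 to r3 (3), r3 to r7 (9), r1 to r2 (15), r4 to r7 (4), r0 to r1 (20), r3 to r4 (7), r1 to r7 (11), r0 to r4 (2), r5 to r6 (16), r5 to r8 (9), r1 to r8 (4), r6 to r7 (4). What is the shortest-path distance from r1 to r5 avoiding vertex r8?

A few of the r1→r5 routes:
r1 -> r7 -> r6 -> r3 -> r5: 11 + 4 + 1 + 4 = 20
r1 -> r7 -> r0 -> r3 -> r5: 11 + 4 + 3 + 4 = 22
r1 -> r7 -> r4 -> r3 -> r5: 11 + 4 + 7 + 4 = 26
r1 -> r7 -> r4 -> r0 -> r3 -> r5: 11 + 4 + 2 + 3 + 4 = 24
r1 -> r7 -> r3 -> r5: 11 + 9 + 4 = 24
The minimum is 20.

20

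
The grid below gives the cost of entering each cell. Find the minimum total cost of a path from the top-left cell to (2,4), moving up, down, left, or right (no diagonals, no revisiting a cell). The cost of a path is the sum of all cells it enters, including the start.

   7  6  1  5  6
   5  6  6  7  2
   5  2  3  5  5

Path r0c0 -> r0c1 -> r0c2 -> r0c3 -> r0c4 -> r1c4 -> r2c4: 7 + 6 + 1 + 5 + 6 + 2 + 5 = 32.

32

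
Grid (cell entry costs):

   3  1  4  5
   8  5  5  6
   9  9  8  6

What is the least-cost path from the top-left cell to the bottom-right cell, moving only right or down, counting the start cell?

Best path: (0,0) -> (0,1) -> (0,2) -> (0,3) -> (1,3) -> (2,3)
Cost: 3 + 1 + 4 + 5 + 6 + 6 = 25

25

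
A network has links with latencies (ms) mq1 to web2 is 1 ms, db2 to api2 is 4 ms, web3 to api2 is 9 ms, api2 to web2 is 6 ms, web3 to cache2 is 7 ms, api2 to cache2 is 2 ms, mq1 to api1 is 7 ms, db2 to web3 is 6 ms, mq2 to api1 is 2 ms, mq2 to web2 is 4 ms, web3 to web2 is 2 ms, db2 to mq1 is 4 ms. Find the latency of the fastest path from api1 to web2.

6

Checking several routes:
api1 - mq1 - db2 - api2 - web2: 7 + 4 + 4 + 6 = 21
api1 - mq1 - db2 - api2 - cache2 - web3 - web2: 7 + 4 + 4 + 2 + 7 + 2 = 26
api1 - mq1 - db2 - web3 - web2: 7 + 4 + 6 + 2 = 19
api1 - mq1 - web2: 7 + 1 = 8
api1 - mq2 - web2: 2 + 4 = 6
api1 - mq1 - db2 - api2 - web3 - web2: 7 + 4 + 4 + 9 + 2 = 26
Shortest: 6 ms.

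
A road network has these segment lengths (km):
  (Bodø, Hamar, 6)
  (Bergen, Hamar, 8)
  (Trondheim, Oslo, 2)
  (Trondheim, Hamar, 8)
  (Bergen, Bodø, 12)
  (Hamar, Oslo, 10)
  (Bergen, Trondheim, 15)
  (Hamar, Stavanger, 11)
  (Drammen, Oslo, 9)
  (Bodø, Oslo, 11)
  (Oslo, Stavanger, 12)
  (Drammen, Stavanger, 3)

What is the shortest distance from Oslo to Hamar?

10

A few of the Oslo→Hamar routes:
Oslo → Stavanger → Hamar: 12 + 11 = 23
Oslo → Hamar: 10
Oslo → Drammen → Stavanger → Hamar: 9 + 3 + 11 = 23
Oslo → Trondheim → Hamar: 2 + 8 = 10
Oslo → Bodø → Hamar: 11 + 6 = 17
The minimum is 10 km.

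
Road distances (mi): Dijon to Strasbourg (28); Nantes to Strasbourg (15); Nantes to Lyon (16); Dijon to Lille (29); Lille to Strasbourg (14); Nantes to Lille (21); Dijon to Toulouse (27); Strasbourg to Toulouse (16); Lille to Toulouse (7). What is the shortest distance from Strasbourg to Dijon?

28

A few of the Strasbourg→Dijon routes:
Strasbourg → Dijon: 28
Strasbourg → Lille → Dijon: 14 + 29 = 43
Strasbourg → Toulouse → Dijon: 16 + 27 = 43
The minimum is 28 mi.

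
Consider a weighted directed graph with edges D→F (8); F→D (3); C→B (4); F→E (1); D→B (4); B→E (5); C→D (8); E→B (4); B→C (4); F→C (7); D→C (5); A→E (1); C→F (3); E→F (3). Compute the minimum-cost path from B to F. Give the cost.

7

Candidate routes:
B→C→F: 4 + 3 = 7
B→C→D→F: 4 + 8 + 8 = 20
B→E→F: 5 + 3 = 8
Shortest: 7.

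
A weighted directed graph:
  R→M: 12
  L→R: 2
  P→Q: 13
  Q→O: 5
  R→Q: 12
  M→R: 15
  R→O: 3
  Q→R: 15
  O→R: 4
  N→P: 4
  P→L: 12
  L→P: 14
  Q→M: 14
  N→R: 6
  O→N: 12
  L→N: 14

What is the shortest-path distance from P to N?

Checking several routes:
P→L→R→O→N: 12 + 2 + 3 + 12 = 29
P→L→N: 12 + 14 = 26
P→L→R→Q→O→N: 12 + 2 + 12 + 5 + 12 = 43
P→Q→O→N: 13 + 5 + 12 = 30
Shortest: 26.

26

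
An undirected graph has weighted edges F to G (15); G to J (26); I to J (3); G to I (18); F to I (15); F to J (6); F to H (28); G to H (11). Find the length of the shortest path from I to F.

Comparing a few candidate routes:
I → F: 15
I → G → J → F: 18 + 26 + 6 = 50
I → G → F: 18 + 15 = 33
I → G → H → F: 18 + 11 + 28 = 57
I → J → G → F: 3 + 26 + 15 = 44
I → J → F: 3 + 6 = 9
Shortest: 9.

9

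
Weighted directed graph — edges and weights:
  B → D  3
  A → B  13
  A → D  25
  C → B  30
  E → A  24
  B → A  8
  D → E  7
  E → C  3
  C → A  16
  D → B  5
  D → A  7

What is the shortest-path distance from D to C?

10

Routes from D to C:
D → E → C: 7 + 3 = 10
Shortest: 10.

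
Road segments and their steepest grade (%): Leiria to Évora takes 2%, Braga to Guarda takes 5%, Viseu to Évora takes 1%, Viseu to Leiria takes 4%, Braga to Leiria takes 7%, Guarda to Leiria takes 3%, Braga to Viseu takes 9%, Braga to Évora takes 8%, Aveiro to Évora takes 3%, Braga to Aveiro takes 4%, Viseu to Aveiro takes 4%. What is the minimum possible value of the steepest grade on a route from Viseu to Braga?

4

A few of the Viseu→Braga routes:
Viseu-Aveiro-Braga: max(4, 4) = 4
Viseu-Leiria-Évora-Aveiro-Braga: max(4, 2, 3, 4) = 4
Viseu-Évora-Aveiro-Braga: max(1, 3, 4) = 4
The minimum achievable maximum is 4%.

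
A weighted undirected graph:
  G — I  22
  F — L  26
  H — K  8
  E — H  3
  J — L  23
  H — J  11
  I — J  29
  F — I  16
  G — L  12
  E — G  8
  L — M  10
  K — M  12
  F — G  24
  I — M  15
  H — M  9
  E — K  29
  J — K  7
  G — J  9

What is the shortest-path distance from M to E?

12

Comparing a few candidate routes:
M→K→H→E: 12 + 8 + 3 = 23
M→H→E: 9 + 3 = 12
M→L→G→E: 10 + 12 + 8 = 30
Best route has total 12.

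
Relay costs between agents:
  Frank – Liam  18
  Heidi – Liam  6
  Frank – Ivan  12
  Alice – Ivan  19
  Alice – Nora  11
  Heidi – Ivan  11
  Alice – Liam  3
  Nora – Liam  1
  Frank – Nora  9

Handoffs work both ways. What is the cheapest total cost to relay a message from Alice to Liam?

3

Comparing a few candidate routes:
Alice→Ivan→Frank→Nora→Liam: 19 + 12 + 9 + 1 = 41
Alice→Nora→Frank→Ivan→Heidi→Liam: 11 + 9 + 12 + 11 + 6 = 49
Alice→Ivan→Heidi→Liam: 19 + 11 + 6 = 36
Alice→Nora→Liam: 11 + 1 = 12
Alice→Nora→Frank→Liam: 11 + 9 + 18 = 38
Alice→Liam: 3
The minimum is 3.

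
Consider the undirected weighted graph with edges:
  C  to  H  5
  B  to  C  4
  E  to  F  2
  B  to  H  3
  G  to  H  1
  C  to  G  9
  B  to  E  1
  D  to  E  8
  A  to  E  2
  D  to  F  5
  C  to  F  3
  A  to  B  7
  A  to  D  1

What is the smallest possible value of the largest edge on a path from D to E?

2

Comparing a few candidate routes:
D -> A -> E: max(1, 2) = 2
D -> F -> C -> B -> E: max(5, 3, 4, 1) = 5
D -> F -> C -> H -> B -> E: max(5, 3, 5, 3, 1) = 5
Best route has worst link 2.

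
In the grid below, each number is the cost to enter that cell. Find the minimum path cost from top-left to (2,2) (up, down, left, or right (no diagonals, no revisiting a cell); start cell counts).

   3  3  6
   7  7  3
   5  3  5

20

Best path: (0,0)→(0,1)→(0,2)→(1,2)→(2,2)
Cost: 3 + 3 + 6 + 3 + 5 = 20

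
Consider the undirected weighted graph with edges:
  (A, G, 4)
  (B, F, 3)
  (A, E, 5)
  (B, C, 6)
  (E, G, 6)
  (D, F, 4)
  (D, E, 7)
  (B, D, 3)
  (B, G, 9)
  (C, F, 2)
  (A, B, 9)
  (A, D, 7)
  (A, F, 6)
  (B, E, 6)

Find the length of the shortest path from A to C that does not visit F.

15

Comparing a few candidate routes:
A→G→B→C: 4 + 9 + 6 = 19
A→E→D→B→C: 5 + 7 + 3 + 6 = 21
A→B→C: 9 + 6 = 15
A→D→B→C: 7 + 3 + 6 = 16
A→E→B→C: 5 + 6 + 6 = 17
Shortest: 15.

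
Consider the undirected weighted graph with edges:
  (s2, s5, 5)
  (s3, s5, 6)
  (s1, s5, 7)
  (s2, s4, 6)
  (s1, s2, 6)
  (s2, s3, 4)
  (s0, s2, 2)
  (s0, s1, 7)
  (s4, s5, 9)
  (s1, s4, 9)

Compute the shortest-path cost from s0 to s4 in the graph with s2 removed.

16

Candidate routes:
s0 → s1 → s5 → s4: 7 + 7 + 9 = 23
s0 → s1 → s4: 7 + 9 = 16
The minimum is 16.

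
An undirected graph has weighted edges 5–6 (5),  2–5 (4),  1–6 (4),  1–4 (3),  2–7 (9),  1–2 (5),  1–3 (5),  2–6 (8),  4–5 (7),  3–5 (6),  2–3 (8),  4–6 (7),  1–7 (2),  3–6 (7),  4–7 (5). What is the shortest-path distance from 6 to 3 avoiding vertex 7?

7

Some routes from 6 to 3 avoiding 7:
6→5→3: 5 + 6 = 11
6→3: 7
6→1→3: 4 + 5 = 9
6→4→1→3: 7 + 3 + 5 = 15
6→2→3: 8 + 8 = 16
Shortest: 7.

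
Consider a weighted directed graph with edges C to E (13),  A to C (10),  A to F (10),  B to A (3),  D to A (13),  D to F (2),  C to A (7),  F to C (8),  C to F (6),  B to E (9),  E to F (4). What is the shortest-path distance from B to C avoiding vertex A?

Paths from B to C avoiding A:
B-E-F-C: 9 + 4 + 8 = 21
The minimum is 21.

21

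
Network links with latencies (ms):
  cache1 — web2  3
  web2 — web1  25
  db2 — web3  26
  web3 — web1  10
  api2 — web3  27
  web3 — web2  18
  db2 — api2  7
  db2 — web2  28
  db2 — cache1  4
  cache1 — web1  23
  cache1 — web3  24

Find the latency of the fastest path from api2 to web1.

34

A few of the api2→web1 routes:
api2 -> web3 -> web1: 27 + 10 = 37
api2 -> db2 -> cache1 -> web2 -> web1: 7 + 4 + 3 + 25 = 39
api2 -> db2 -> cache1 -> web2 -> web3 -> web1: 7 + 4 + 3 + 18 + 10 = 42
api2 -> db2 -> cache1 -> web1: 7 + 4 + 23 = 34
The minimum is 34 ms.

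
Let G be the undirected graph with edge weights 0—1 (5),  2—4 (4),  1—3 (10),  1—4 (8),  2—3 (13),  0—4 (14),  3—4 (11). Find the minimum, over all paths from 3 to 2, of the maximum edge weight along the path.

Candidate routes:
3 - 1 - 4 - 2: max(10, 8, 4) = 10
3 - 1 - 0 - 4 - 2: max(10, 5, 14, 4) = 14
3 - 4 - 2: max(11, 4) = 11
3 - 2: max(13) = 13
Smallest bottleneck: 10.

10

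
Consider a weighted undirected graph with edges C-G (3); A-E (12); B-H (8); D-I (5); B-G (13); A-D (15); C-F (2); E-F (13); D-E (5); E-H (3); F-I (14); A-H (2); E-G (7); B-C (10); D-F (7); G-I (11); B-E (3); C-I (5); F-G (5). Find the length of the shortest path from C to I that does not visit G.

5

Some routes from C to I avoiding G:
C → F → I: 2 + 14 = 16
C → B → E → D → I: 10 + 3 + 5 + 5 = 23
C → I: 5
C → F → D → I: 2 + 7 + 5 = 14
Shortest: 5.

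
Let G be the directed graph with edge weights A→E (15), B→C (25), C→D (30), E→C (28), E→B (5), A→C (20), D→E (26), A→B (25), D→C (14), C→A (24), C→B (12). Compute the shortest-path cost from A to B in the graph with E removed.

25

Paths from A to B avoiding E:
A -> B: 25
A -> C -> B: 20 + 12 = 32
Best route has total 25.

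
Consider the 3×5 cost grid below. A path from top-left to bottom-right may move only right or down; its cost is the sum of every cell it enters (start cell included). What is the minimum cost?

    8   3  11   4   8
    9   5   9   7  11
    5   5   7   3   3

Best path: r0c0→r0c1→r1c1→r2c1→r2c2→r2c3→r2c4
Cost: 8 + 3 + 5 + 5 + 7 + 3 + 3 = 34
For comparison, the top-then-right route costs 48.

34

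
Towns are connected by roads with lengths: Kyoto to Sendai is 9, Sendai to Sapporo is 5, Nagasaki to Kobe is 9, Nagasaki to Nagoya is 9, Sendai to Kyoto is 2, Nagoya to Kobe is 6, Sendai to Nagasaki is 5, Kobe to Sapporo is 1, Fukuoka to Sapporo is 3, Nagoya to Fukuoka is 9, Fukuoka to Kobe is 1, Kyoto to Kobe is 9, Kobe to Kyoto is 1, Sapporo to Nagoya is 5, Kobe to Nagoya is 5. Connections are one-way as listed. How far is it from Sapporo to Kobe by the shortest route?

11

Candidate routes:
Sapporo -> Nagoya -> Fukuoka -> Kobe: 5 + 9 + 1 = 15
Sapporo -> Nagoya -> Kobe: 5 + 6 = 11
Shortest: 11.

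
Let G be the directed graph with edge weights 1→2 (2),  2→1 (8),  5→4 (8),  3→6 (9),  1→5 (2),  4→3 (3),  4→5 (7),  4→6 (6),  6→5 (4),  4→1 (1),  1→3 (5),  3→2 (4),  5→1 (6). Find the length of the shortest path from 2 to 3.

Routes from 2 to 3:
2 - 1 - 3: 8 + 5 = 13
2 - 1 - 5 - 4 - 3: 8 + 2 + 8 + 3 = 21
Shortest: 13.

13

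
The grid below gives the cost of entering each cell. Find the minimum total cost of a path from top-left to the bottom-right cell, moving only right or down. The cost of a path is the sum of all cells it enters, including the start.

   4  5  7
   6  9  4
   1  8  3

Path (0,0) → (1,0) → (2,0) → (2,1) → (2,2): 4 + 6 + 1 + 8 + 3 = 22.

22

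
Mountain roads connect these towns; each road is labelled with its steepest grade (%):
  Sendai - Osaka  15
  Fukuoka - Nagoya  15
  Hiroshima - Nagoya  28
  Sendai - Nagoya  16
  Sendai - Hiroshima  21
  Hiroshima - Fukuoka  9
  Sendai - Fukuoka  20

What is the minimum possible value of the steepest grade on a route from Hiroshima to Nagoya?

15

Paths from Hiroshima to Nagoya:
Hiroshima → Fukuoka → Sendai → Nagoya: max(9, 20, 16) = 20
Hiroshima → Sendai → Nagoya: max(21, 16) = 21
Hiroshima → Sendai → Fukuoka → Nagoya: max(21, 20, 15) = 21
Hiroshima → Fukuoka → Nagoya: max(9, 15) = 15
Hiroshima → Nagoya: max(28) = 28
The minimum achievable maximum is 15%.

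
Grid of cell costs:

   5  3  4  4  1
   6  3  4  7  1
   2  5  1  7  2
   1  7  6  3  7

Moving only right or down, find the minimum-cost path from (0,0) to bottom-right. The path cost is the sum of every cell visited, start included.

Best path: r0c0 r0c1 r0c2 r0c3 r0c4 r1c4 r2c4 r3c4
Cost: 5 + 3 + 4 + 4 + 1 + 1 + 2 + 7 = 27

27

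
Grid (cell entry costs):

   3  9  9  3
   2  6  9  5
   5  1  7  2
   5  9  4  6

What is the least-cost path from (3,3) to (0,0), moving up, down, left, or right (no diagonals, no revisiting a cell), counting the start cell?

Cheapest: [3,3] -> [2,3] -> [2,2] -> [2,1] -> [2,0] -> [1,0] -> [0,0]
  6 + 2 + 7 + 1 + 5 + 2 + 3 = 26

26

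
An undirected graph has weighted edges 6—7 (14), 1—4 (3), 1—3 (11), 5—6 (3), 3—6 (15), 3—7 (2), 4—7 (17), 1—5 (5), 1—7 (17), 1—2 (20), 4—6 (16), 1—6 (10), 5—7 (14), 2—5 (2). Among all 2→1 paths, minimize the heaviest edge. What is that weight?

A few of the 2→1 routes:
2 - 5 - 7 - 6 - 1: max(2, 14, 14, 10) = 14
2 - 5 - 6 - 1: max(2, 3, 10) = 10
2 - 5 - 1: max(2, 5) = 5
2 - 5 - 6 - 7 - 3 - 1: max(2, 3, 14, 2, 11) = 14
2 - 5 - 7 - 3 - 1: max(2, 14, 2, 11) = 14
The minimum achievable maximum is 5.

5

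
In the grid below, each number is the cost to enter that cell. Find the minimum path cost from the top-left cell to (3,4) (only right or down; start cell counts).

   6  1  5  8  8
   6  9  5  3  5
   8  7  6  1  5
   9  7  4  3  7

31

One optimal route is [0,0] -> [0,1] -> [0,2] -> [1,2] -> [1,3] -> [2,3] -> [3,3] -> [3,4].
Its cost is 6 + 1 + 5 + 5 + 3 + 1 + 3 + 7 = 31.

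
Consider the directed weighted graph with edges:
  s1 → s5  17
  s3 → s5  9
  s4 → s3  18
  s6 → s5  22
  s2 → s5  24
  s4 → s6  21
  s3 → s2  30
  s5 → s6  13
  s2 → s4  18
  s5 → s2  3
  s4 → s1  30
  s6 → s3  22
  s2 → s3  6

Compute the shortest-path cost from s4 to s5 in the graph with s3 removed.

43

Paths from s4 to s5 avoiding s3:
s4 -> s1 -> s5: 30 + 17 = 47
s4 -> s6 -> s5: 21 + 22 = 43
Best route has total 43.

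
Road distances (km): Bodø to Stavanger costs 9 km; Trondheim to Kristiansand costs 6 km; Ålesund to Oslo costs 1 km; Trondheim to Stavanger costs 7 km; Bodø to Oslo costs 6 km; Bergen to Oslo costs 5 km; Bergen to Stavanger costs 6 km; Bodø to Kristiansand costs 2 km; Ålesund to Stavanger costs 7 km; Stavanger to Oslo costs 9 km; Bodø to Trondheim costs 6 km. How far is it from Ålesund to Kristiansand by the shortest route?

Some routes from Ålesund to Kristiansand:
Ålesund → Oslo → Stavanger → Bodø → Kristiansand: 1 + 9 + 9 + 2 = 21
Ålesund → Stavanger → Bodø → Kristiansand: 7 + 9 + 2 = 18
Ålesund → Oslo → Bodø → Trondheim → Kristiansand: 1 + 6 + 6 + 6 = 19
Ålesund → Stavanger → Trondheim → Kristiansand: 7 + 7 + 6 = 20
Ålesund → Oslo → Bodø → Kristiansand: 1 + 6 + 2 = 9
Shortest: 9 km.

9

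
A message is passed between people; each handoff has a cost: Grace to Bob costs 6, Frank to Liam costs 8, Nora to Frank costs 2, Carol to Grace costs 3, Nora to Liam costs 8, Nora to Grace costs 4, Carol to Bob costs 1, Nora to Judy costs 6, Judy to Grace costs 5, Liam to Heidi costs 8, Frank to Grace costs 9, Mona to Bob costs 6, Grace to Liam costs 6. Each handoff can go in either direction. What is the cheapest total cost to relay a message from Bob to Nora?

8

Comparing a few candidate routes:
Bob-Grace-Nora: 6 + 4 = 10
Bob-Carol-Grace-Judy-Nora: 1 + 3 + 5 + 6 = 15
Bob-Carol-Grace-Nora: 1 + 3 + 4 = 8
Bob-Carol-Grace-Frank-Nora: 1 + 3 + 9 + 2 = 15
Shortest: 8.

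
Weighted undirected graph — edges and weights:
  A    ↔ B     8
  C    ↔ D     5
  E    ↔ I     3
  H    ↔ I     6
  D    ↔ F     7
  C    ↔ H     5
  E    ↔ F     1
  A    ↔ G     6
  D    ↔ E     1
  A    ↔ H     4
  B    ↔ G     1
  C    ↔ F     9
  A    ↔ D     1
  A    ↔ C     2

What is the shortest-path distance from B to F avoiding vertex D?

Checking several routes:
B -> G -> A -> H -> I -> E -> F: 1 + 6 + 4 + 6 + 3 + 1 = 21
B -> A -> C -> F: 8 + 2 + 9 = 19
B -> G -> A -> C -> F: 1 + 6 + 2 + 9 = 18
The minimum is 18.

18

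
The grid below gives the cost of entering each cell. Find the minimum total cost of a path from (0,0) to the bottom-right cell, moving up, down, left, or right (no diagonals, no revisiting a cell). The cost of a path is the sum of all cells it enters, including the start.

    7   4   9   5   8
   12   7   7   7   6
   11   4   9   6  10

Best path: (0,0)→(0,1)→(1,1)→(2,1)→(2,2)→(2,3)→(2,4)
Cost: 7 + 4 + 7 + 4 + 9 + 6 + 10 = 47

47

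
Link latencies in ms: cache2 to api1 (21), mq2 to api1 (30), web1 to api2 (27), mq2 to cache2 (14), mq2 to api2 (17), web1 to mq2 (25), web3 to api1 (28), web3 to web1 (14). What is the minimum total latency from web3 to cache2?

A few of the web3→cache2 routes:
web3-web1-mq2-cache2: 14 + 25 + 14 = 53
web3-api1-mq2-cache2: 28 + 30 + 14 = 72
web3-web1-api2-mq2-cache2: 14 + 27 + 17 + 14 = 72
web3-api1-cache2: 28 + 21 = 49
Shortest: 49 ms.

49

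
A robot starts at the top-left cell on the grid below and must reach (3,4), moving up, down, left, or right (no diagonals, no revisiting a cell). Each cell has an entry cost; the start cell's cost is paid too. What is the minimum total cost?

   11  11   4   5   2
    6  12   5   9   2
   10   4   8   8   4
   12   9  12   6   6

45

Path [0,0] [0,1] [0,2] [0,3] [0,4] [1,4] [2,4] [3,4]: 11 + 11 + 4 + 5 + 2 + 2 + 4 + 6 = 45.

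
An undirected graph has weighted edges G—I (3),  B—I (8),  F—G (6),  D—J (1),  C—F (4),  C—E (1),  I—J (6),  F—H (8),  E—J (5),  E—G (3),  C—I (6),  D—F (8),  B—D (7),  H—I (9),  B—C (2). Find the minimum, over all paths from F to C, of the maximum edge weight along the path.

A few of the F→C routes:
F→G→I→J→E→C: max(6, 3, 6, 5, 1) = 6
F→C: max(4) = 4
F→G→I→C: max(6, 3, 6) = 6
F→G→E→C: max(6, 3, 1) = 6
F→G→E→J→I→C: max(6, 3, 5, 6, 6) = 6
Best route has worst link 4.

4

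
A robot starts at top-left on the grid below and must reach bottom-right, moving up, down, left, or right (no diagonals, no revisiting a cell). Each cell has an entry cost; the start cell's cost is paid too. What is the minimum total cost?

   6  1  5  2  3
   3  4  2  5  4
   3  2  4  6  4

25

Path (0,0) → (0,1) → (0,2) → (0,3) → (0,4) → (1,4) → (2,4): 6 + 1 + 5 + 2 + 3 + 4 + 4 = 25.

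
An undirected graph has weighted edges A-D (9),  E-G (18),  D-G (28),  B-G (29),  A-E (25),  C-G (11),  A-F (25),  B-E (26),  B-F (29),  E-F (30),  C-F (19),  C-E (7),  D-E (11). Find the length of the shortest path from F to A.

25

Some routes from F to A:
F-E-A: 30 + 25 = 55
F-C-G-D-A: 19 + 11 + 28 + 9 = 67
F-C-E-A: 19 + 7 + 25 = 51
F-C-E-D-A: 19 + 7 + 11 + 9 = 46
F-A: 25
F-E-D-A: 30 + 11 + 9 = 50
The minimum is 25.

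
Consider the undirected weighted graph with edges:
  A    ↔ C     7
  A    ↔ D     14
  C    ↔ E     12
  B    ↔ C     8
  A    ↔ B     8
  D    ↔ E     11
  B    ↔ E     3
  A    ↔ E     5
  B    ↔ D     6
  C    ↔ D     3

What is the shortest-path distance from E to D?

9

Checking several routes:
E-B-D: 3 + 6 = 9
E-B-C-D: 3 + 8 + 3 = 14
E-D: 11
E-A-C-D: 5 + 7 + 3 = 15
Best route has total 9.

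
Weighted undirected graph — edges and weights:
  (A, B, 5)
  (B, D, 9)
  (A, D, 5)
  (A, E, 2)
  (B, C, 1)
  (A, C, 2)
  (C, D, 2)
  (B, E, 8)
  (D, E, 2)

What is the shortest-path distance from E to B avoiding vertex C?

7

A few of the E→B routes:
E→D→A→B: 2 + 5 + 5 = 12
E→B: 8
E→D→B: 2 + 9 = 11
E→A→B: 2 + 5 = 7
Best route has total 7.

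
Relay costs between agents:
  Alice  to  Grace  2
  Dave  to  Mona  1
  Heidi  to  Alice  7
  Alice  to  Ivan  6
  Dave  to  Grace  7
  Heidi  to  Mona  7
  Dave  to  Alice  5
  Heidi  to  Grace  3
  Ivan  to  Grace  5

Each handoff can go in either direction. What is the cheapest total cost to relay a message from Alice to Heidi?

5

Comparing a few candidate routes:
Alice-Ivan-Grace-Heidi: 6 + 5 + 3 = 14
Alice-Dave-Mona-Heidi: 5 + 1 + 7 = 13
Alice-Grace-Heidi: 2 + 3 = 5
Alice-Heidi: 7
The minimum is 5.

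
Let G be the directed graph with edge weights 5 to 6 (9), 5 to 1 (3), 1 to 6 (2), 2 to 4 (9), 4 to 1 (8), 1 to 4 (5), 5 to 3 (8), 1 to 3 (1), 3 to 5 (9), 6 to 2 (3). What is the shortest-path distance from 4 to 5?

18

Candidate routes:
4 -> 1 -> 3 -> 5: 8 + 1 + 9 = 18
Best route has total 18.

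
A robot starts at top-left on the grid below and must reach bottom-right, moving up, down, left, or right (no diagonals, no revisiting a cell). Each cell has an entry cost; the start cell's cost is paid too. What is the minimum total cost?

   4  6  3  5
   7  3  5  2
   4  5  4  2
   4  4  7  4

26

Cheapest: [0,0] [0,1] [0,2] [0,3] [1,3] [2,3] [3,3]
  4 + 6 + 3 + 5 + 2 + 2 + 4 = 26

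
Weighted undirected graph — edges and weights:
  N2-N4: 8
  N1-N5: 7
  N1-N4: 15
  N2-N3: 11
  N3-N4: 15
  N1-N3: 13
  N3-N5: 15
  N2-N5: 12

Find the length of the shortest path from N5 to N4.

Checking several routes:
N5-N3-N4: 15 + 15 = 30
N5-N3-N2-N4: 15 + 11 + 8 = 34
N5-N1-N4: 7 + 15 = 22
N5-N1-N3-N4: 7 + 13 + 15 = 35
N5-N2-N4: 12 + 8 = 20
Shortest: 20.

20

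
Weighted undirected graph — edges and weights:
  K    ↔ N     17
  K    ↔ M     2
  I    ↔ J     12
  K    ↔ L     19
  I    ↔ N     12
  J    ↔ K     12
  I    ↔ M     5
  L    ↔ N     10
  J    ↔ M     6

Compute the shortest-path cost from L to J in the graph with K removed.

Candidate routes:
L - N - I - M - J: 10 + 12 + 5 + 6 = 33
L - N - I - J: 10 + 12 + 12 = 34
Best route has total 33.

33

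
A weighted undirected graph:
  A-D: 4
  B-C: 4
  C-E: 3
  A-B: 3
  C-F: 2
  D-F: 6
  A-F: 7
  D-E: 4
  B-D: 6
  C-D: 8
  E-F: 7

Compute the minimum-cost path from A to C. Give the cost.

Some routes from A to C:
A → B → C: 3 + 4 = 7
A → D → E → C: 4 + 4 + 3 = 11
A → F → C: 7 + 2 = 9
A → D → F → C: 4 + 6 + 2 = 12
The minimum is 7.

7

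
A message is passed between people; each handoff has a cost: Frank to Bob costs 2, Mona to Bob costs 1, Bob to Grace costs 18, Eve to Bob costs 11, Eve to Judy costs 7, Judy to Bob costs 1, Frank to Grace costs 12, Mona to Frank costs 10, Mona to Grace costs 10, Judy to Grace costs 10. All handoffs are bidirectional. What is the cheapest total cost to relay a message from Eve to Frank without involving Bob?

29

Candidate routes:
Eve-Judy-Grace-Frank: 7 + 10 + 12 = 29
Eve-Judy-Grace-Mona-Frank: 7 + 10 + 10 + 10 = 37
Best route has total 29.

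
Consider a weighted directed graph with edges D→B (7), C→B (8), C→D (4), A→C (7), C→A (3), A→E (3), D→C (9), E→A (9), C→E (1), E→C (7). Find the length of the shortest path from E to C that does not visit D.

7

Paths from E to C avoiding D:
E - C: 7
E - A - C: 9 + 7 = 16
Shortest: 7.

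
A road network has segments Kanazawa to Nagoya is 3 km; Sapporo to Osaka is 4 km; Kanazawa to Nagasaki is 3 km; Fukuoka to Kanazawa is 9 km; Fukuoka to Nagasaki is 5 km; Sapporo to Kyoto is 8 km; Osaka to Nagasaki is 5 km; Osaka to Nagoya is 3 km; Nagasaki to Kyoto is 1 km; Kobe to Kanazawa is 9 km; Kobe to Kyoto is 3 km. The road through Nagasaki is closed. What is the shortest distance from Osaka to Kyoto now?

12

Candidate routes:
Osaka-Sapporo-Kyoto: 4 + 8 = 12
Osaka-Nagoya-Kanazawa-Kobe-Kyoto: 3 + 3 + 9 + 3 = 18
The minimum is 12 km.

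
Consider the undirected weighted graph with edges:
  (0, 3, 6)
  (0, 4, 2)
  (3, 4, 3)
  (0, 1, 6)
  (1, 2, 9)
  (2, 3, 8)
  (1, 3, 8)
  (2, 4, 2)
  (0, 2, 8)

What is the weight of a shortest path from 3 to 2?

5

Checking several routes:
3 - 2: 8
3 - 4 - 2: 3 + 2 = 5
3 - 4 - 0 - 2: 3 + 2 + 8 = 13
3 - 0 - 4 - 2: 6 + 2 + 2 = 10
Shortest: 5.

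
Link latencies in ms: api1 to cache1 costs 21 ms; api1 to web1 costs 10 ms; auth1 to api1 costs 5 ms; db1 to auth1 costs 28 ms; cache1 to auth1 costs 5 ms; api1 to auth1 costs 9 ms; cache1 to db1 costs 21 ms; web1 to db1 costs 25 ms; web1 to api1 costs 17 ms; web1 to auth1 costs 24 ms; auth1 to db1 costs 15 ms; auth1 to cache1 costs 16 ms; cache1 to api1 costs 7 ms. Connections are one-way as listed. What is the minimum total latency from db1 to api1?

Paths from db1 to api1:
db1 - auth1 - api1: 28 + 5 = 33
db1 - auth1 - cache1 - api1: 28 + 16 + 7 = 51
Shortest: 33 ms.

33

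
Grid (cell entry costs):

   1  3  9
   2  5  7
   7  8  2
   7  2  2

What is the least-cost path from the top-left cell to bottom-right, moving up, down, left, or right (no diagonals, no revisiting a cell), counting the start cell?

19

Cheapest: r0c0 → r1c0 → r1c1 → r1c2 → r2c2 → r3c2
  1 + 2 + 5 + 7 + 2 + 2 = 19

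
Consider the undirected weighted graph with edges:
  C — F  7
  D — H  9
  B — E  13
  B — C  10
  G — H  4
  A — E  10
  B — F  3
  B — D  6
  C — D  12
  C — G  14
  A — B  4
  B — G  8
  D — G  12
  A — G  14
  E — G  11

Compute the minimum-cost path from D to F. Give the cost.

9

Checking several routes:
D - B - F: 6 + 3 = 9
D - B - C - F: 6 + 10 + 7 = 23
D - G - B - F: 12 + 8 + 3 = 23
D - C - F: 12 + 7 = 19
The minimum is 9.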